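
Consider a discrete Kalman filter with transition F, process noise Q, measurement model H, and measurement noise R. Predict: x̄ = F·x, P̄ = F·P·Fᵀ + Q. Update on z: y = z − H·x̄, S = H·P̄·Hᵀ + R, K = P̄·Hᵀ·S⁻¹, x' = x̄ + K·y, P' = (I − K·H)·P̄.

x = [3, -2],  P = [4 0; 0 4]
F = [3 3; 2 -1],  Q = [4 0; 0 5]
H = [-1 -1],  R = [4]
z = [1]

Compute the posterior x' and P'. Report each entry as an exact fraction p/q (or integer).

x̄ = F·x = [3, 8]
P̄ = F·P·Fᵀ + Q = [76 12; 12 25]
y = z − H·x̄ = [12]
S = H·P̄·Hᵀ + R = [129]
K = P̄·Hᵀ·S⁻¹ = [-88/129; -37/129]
x' = x̄ + K·y = [-223/43, 196/43]
P' = (I − K·H)·P̄ = [2060/129 -1708/129; -1708/129 1856/129]

x' = [-223/43, 196/43]
P' = [2060/129 -1708/129; -1708/129 1856/129]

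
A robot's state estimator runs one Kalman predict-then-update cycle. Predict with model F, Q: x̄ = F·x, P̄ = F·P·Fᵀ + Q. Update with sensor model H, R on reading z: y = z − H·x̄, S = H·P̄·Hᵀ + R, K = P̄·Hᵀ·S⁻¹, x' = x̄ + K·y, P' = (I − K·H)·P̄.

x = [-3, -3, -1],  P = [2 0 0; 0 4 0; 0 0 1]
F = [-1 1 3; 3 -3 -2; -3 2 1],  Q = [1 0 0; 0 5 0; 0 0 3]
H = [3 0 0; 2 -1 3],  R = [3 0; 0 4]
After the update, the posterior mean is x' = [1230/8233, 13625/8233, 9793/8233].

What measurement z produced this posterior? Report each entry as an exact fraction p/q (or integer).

z = [1, 2]

x̄ = F·x = [-3, 2, 2]
P̄ = F·P·Fᵀ + Q = [16 -24 17; -24 63 -44; 17 -44 38]
S = H·P̄·Hᵀ + R = [147 321; 321 1037]
K = P̄·Hᵀ·S⁻¹ = [5143/16466 107/16466; 1113/16466 -4203/16466; -2915/16466 3951/16466]
x' − x̄ = [25929/8233, -2841/8233, -6673/8233] = K·y
y = (KᵀK)⁻¹·Kᵀ·(x' − x̄) = [10, 4]
z = y + H·x̄ = [10, 4] + [-9, -2] = [1, 2]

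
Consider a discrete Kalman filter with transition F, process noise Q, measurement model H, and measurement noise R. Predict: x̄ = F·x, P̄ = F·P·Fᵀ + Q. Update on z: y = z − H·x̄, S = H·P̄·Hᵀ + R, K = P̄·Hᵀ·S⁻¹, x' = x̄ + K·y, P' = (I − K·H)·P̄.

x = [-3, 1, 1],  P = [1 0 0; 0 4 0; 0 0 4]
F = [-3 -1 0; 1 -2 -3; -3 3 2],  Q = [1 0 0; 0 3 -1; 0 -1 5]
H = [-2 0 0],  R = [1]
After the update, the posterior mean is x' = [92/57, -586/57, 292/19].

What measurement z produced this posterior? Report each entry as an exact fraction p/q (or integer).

x̄ = F·x = [8, -8, 14]
P̄ = F·P·Fᵀ + Q = [14 5 -3; 5 56 -52; -3 -52 66]
S = H·P̄·Hᵀ + R = [57]
K = P̄·Hᵀ·S⁻¹ = [-28/57; -10/57; 2/19]
x' − x̄ = [-364/57, -130/57, 26/19] = K·y
y = (KᵀK)⁻¹·Kᵀ·(x' − x̄) = [13]
z = y + H·x̄ = [13] + [-16] = [-3]

z = [-3]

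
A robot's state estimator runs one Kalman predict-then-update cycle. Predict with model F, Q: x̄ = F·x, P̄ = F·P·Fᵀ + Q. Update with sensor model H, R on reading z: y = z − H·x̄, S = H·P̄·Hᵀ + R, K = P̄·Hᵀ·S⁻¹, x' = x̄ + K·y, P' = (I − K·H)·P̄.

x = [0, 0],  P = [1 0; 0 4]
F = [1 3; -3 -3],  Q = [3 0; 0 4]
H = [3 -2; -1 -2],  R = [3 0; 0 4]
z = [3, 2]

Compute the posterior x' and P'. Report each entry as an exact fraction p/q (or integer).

x' = [2407/8111, -17271/16222]
P' = [3193/8111 3717/16222; 3717/16222 17709/32444]

x̄ = F·x = [0, 0]
P̄ = F·P·Fᵀ + Q = [40 -39; -39 49]
y = z − H·x̄ = [3, 2]
S = H·P̄·Hᵀ + R = [1027 232; 232 84]
K = P̄·Hᵀ·S⁻¹ = [1954/8111 -3455/16222; -1093/8111 -10713/32444]
x' = x̄ + K·y = [2407/8111, -17271/16222]
P' = (I − K·H)·P̄ = [3193/8111 3717/16222; 3717/16222 17709/32444]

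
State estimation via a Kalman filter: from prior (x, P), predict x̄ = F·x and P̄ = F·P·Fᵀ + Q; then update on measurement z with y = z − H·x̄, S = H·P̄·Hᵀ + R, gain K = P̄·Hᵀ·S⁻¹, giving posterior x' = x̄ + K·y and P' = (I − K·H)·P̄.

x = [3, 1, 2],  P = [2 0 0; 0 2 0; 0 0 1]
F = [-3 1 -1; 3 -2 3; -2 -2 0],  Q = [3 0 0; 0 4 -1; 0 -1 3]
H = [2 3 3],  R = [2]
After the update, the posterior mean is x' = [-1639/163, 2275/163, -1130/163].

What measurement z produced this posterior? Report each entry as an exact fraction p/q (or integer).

z = [1]

x̄ = F·x = [-10, 13, -8]
P̄ = F·P·Fᵀ + Q = [24 -25 8; -25 39 -5; 8 -5 19]
S = H·P̄·Hᵀ + R = [326]
K = P̄·Hᵀ·S⁻¹ = [-3/326; 26/163; 29/163]
x' − x̄ = [-9/163, 156/163, 174/163] = K·y
y = (KᵀK)⁻¹·Kᵀ·(x' − x̄) = [6]
z = y + H·x̄ = [6] + [-5] = [1]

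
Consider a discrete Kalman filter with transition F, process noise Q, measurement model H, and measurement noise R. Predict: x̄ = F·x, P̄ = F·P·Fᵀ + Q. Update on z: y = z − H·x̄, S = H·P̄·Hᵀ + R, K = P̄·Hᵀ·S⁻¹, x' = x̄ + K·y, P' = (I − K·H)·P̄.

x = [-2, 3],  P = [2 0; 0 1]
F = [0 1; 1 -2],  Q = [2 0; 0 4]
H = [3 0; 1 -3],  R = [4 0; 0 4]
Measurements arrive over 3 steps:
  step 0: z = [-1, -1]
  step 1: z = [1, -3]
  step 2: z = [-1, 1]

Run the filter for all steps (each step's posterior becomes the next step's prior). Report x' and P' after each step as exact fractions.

step 0: x̄ = F·x = [3, -8]
step 0: P̄ = F·P·Fᵀ + Q = [3 -2; -2 10]
step 0: y = z − H·x̄ = [-10, -28]
step 0: S = H·P̄·Hᵀ + R = [31 27; 27 109]
step 0: K = P̄·Hᵀ·S⁻¹ = [369/1325 18/1325; 21/265 -83/265]
step 0: x' = x̄ + K·y = [-219/1325, -6/265]
step 0: P' = (I − K·H)·P̄ = [492/1325 28/265; 28/265 24/53]
step 1: x̄ = F·x = [-6/265, -3/25]
step 1: P̄ = F·P·Fᵀ + Q = [130/53 -4/5; -4/5 144/25]
step 1: y = z − H·x̄ = [283/265, -4422/1325]
step 1: S = H·P̄·Hᵀ + R = [1382/53 3858/265; 3858/265 83598/1325]
step 1: K = P̄·Hᵀ·S⁻¹ = [21731/79126 3215/237378; 3086/39563 -36148/118689]
step 1: x' = x̄ + K·y = [17839/79126, 38761/39563]
step 1: P' = (I − K·H)·P̄ = [43462/118689 12344/118689; 12344/118689 52312/118689]
step 2: x̄ = F·x = [38761/39563, -137205/79126]
step 2: P̄ = F·P·Fᵀ + Q = [289690/118689 -30760/39563; -30760/39563 226030/39563]
step 2: y = z − H·x̄ = [-155846/39563, -410011/79126]
step 2: S = H·P̄·Hᵀ + R = [1027322/39563 566530/39563; 566530/39563 7420936/118689]
step 2: K = P̄·Hᵀ·S⁻¹ = [11556345/42089971 566530/42089971; 3285585/42089971 -12813825/42089971]
step 2: x' = x̄ + K·y = [-7221458/42089971, -19528800/42089971]
step 2: P' = (I − K·H)·P̄ = [15408460/42089971 4380780/42089971; 4380780/42089971 18545360/42089971]

step 0: x' = [-219/1325, -6/265], P' = [492/1325 28/265; 28/265 24/53]
step 1: x' = [17839/79126, 38761/39563], P' = [43462/118689 12344/118689; 12344/118689 52312/118689]
step 2: x' = [-7221458/42089971, -19528800/42089971], P' = [15408460/42089971 4380780/42089971; 4380780/42089971 18545360/42089971]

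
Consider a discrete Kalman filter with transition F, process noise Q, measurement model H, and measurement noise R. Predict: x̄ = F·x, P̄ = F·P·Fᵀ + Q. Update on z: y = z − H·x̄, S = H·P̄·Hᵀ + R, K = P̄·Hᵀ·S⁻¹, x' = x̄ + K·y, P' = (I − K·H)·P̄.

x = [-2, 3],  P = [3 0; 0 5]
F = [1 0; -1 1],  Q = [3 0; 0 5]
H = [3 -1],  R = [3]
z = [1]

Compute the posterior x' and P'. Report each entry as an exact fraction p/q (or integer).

x' = [19/22, 2]
P' = [87/88 9/4; 9/4 15/2]

x̄ = F·x = [-2, 5]
P̄ = F·P·Fᵀ + Q = [6 -3; -3 13]
y = z − H·x̄ = [12]
S = H·P̄·Hᵀ + R = [88]
K = P̄·Hᵀ·S⁻¹ = [21/88; -1/4]
x' = x̄ + K·y = [19/22, 2]
P' = (I − K·H)·P̄ = [87/88 9/4; 9/4 15/2]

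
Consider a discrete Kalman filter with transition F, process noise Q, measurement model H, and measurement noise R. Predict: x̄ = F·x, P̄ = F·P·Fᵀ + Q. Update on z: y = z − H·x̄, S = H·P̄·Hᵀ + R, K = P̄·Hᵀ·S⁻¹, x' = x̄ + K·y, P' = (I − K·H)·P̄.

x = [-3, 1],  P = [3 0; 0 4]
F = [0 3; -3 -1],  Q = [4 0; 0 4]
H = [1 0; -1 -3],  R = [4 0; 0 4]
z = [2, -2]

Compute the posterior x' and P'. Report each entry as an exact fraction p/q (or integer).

x̄ = F·x = [3, 8]
P̄ = F·P·Fᵀ + Q = [40 -12; -12 35]
y = z − H·x̄ = [-1, 25]
S = H·P̄·Hᵀ + R = [44 -4; -4 287]
K = P̄·Hᵀ·S⁻¹ = [2866/3153 -4/3153; -318/1051 -345/1051]
x' = x̄ + K·y = [6493/3153, 101/1051]
P' = (I − K·H)·P̄ = [11464/3153 -1272/1051; -1272/1051 884/1051]

x' = [6493/3153, 101/1051]
P' = [11464/3153 -1272/1051; -1272/1051 884/1051]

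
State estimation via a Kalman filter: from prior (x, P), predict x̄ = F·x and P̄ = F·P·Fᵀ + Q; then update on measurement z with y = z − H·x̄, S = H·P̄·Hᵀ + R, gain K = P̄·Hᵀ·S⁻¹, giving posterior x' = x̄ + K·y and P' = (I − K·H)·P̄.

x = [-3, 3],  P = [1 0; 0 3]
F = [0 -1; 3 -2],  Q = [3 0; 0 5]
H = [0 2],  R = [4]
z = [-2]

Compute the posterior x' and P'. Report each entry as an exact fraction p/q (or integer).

x' = [1/9, -41/27]
P' = [14/3 2/9; 2/9 26/27]

x̄ = F·x = [-3, -15]
P̄ = F·P·Fᵀ + Q = [6 6; 6 26]
y = z − H·x̄ = [28]
S = H·P̄·Hᵀ + R = [108]
K = P̄·Hᵀ·S⁻¹ = [1/9; 13/27]
x' = x̄ + K·y = [1/9, -41/27]
P' = (I − K·H)·P̄ = [14/3 2/9; 2/9 26/27]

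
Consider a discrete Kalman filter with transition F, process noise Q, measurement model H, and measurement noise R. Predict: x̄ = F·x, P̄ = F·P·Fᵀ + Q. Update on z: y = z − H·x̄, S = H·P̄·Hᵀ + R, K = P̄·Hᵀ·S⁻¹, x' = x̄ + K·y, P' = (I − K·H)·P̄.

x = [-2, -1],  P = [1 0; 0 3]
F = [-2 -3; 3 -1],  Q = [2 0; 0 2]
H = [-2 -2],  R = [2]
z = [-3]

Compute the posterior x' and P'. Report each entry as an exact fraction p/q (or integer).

x' = [713/107, -552/107]
P' = [939/107 -903/107; -903/107 920/107]

x̄ = F·x = [7, -5]
P̄ = F·P·Fᵀ + Q = [33 3; 3 14]
y = z − H·x̄ = [1]
S = H·P̄·Hᵀ + R = [214]
K = P̄·Hᵀ·S⁻¹ = [-36/107; -17/107]
x' = x̄ + K·y = [713/107, -552/107]
P' = (I − K·H)·P̄ = [939/107 -903/107; -903/107 920/107]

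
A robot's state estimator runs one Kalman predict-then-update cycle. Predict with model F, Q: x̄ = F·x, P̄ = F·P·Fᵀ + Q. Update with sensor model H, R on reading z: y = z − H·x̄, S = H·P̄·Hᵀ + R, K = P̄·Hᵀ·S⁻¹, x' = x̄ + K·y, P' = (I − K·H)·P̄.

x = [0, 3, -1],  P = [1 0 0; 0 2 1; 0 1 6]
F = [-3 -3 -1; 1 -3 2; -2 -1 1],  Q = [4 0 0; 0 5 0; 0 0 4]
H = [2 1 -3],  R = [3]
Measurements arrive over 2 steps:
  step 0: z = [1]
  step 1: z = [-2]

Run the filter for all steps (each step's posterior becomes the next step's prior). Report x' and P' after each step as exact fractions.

step 0: x̄ = F·x = [-8, -11, -4]
step 0: P̄ = F·P·Fᵀ + Q = [43 0 4; 0 36 11; 4 11 14]
step 0: y = z − H·x̄ = [16]
step 0: S = H·P̄·Hᵀ + R = [223]
step 0: K = P̄·Hᵀ·S⁻¹ = [74/223; 3/223; -23/223]
step 0: x' = x̄ + K·y = [-600/223, -2405/223, -1260/223]
step 0: P' = (I − K·H)·P̄ = [4113/223 -222/223 2594/223; -222/223 8019/223 2522/223; 2594/223 2522/223 2593/223]
step 1: x̄ = F·x = [10275/223, 4095/223, 2345/223]
step 1: P̄ = F·P·Fᵀ + Q = [139373/223 27590/223 36506/223; 27590/223 69215/223 -485/223; 36506/223 -485/223 11648/223]
step 1: y = z − H·x̄ = [-18056/223]
step 1: S = H·P̄·Hᵀ + R = [407406/223]
step 1: K = P̄·Hᵀ·S⁻¹ = [32803/67901; 20975/67901; 37583/407406]
step 1: x' = x̄ + K·y = [472609/67901, -451435/67901, 620557/203703]
step 1: P' = (I − K·H)·P̄ = [13485853/67901 -10111520/67901 5587259/67901; -10111520/67901 9237955/67901 -3682670/67901; 5587259/67901 -3682670/67901 14946113/407406]

step 0: x' = [-600/223, -2405/223, -1260/223], P' = [4113/223 -222/223 2594/223; -222/223 8019/223 2522/223; 2594/223 2522/223 2593/223]
step 1: x' = [472609/67901, -451435/67901, 620557/203703], P' = [13485853/67901 -10111520/67901 5587259/67901; -10111520/67901 9237955/67901 -3682670/67901; 5587259/67901 -3682670/67901 14946113/407406]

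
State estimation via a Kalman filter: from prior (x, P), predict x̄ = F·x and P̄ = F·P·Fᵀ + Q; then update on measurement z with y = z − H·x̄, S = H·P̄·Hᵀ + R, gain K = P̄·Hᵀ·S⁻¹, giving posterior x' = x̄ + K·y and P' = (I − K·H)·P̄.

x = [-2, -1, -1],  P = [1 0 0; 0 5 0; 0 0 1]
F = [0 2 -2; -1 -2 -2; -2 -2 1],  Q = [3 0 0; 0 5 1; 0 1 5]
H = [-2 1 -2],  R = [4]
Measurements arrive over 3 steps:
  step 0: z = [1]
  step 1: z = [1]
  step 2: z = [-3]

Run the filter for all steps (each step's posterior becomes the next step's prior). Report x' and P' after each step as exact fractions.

step 0: x' = [-65/33, 248/33, 355/66], P' = [553/33 -268/33 -661/33; -268/33 790/33 643/33; -661/33 643/33 1955/66]
step 1: x' = [44107/6287, -48714/6287, -141767/12574], P' = [348351/6287 -226224/6287 -463035/6287; -226224/6287 470574/6287 452301/6287; -463035/6287 452301/6287 1384747/12574]
step 2: x' = [2183677/3982381, -84542/173147, 5138103/7964762], P' = [530032513/3982381 -17367508/173147 -731068907/3982381; -17367508/173147 22937490/173147 28560235/173147; -731068907/3982381 28560235/173147 2123234523/7964762]

step 0: x̄ = F·x = [0, 6, 5]
step 0: P̄ = F·P·Fᵀ + Q = [27 -16 -22; -16 30 21; -22 21 30]
step 0: y = z − H·x̄ = [5]
step 0: S = H·P̄·Hᵀ + R = [66]
step 0: K = P̄·Hᵀ·S⁻¹ = [-13/33; 10/33; 5/66]
step 0: x' = x̄ + K·y = [-65/33, 248/33, 355/66]
step 0: P' = (I − K·H)·P̄ = [553/33 -268/33 -661/33; -268/33 790/33 643/33; -661/33 643/33 1955/66]
step 1: x̄ = F·x = [47/11, -262/11, -377/66]
step 1: P̄ = F·P·Fᵀ + Q = [675/11 -12/11 -943/11; -12/11 3072/11 13/11; -943/11 13/11 8885/66]
step 1: y = z − H·x̄ = [724/33]
step 1: S = H·P̄·Hᵀ + R = [12574/33]
step 1: K = P̄·Hᵀ·S⁻¹ = [786/6287; 4605/6287; -1594/6287]
step 1: x' = x̄ + K·y = [44107/6287, -48714/6287, -141767/12574]
step 1: P' = (I − K·H)·P̄ = [348351/6287 -226224/6287 -463035/6287; -226224/6287 470574/6287 452301/6287; -463035/6287 452301/6287 1384747/12574]
step 2: x̄ = F·x = [44339/6287, 195088/6287, -123339/12574]
step 2: P̄ = F·P·Fᵀ + Q = [1052243/6287 413576/6287 -1500481/6287; 413576/6287 5892948/6287 -641309/6287; -1500481/6287 -641309/6287 4465305/12574]
step 2: y = z − H·x̄ = [-248610/6287]
step 2: S = H·P̄·Hᵀ + R = [7964762/6287]
step 2: K = P̄·Hᵀ·S⁻¹ = [655026/3982381; 138009/173147; -1052826/3982381]
step 2: x' = x̄ + K·y = [2183677/3982381, -84542/173147, 5138103/7964762]
step 2: P' = (I − K·H)·P̄ = [530032513/3982381 -17367508/173147 -731068907/3982381; -17367508/173147 22937490/173147 28560235/173147; -731068907/3982381 28560235/173147 2123234523/7964762]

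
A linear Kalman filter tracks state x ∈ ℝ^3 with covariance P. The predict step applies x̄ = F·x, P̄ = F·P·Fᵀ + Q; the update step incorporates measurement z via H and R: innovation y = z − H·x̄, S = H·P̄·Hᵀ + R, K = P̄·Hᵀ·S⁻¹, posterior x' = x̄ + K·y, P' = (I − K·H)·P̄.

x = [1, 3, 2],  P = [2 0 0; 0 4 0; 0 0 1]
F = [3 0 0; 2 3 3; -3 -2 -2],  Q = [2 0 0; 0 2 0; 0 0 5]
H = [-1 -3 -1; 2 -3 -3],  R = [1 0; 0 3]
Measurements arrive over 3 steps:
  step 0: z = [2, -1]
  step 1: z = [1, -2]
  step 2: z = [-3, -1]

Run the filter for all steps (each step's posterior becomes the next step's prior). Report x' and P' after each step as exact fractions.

step 0: x̄ = F·x = [3, 17, -13]
step 0: P̄ = F·P·Fᵀ + Q = [20 12 -18; 12 55 -42; -18 -42 43]
step 0: y = z − H·x̄ = [43, 5]
step 0: S = H·P̄·Hᵀ + R = [343 26; 26 281]
step 0: K = P̄·Hᵀ·S⁻¹ = [-12186/95707 20882/95707; -37545/95707 -1635/95707; 29395/95707 -16003/95707]
step 0: x' = x̄ + K·y = [-132467/95707, 4409/95707, -60221/95707]
step 0: P' = (I − K·H)·P̄ = [239916/95707 -183396/95707 322458/95707; -183396/95707 170785/95707 -291414/95707; 322458/95707 -291414/95707 522389/95707]
step 1: x̄ = F·x = [-397401/95707, -432370/95707, 509025/95707]
step 1: P̄ = F·P·Fᵀ + Q = [2350658/95707 2691054/95707 -2993616/95707; 2691054/95707 3812936/95707 -3909378/95707; -2993616/95707 -3909378/95707 4747907/95707]
step 1: y = z − H·x̄ = [-1089779/95707, 833353/95707]
step 1: S = H·P̄·Hᵀ + R = [28213520/95707 -14120485/95707; -14120485/95707 19999280/95707]
step 1: K = P̄·Hᵀ·S⁻¹ = [-9667966/50830415 7429844/50830415; -86596886/254152075 10931228/254152075; 33187019/152491245 -41400923/152491245]
step 1: x' = x̄ + K·y = [-980591/1373795, -1809208/6868975, 130913/274759]
step 1: P' = (I − K·H)·P̄ = [62440074/50830415 -8696898/10166083 77681362/50830415; -8696898/10166083 229949432/254152075 -77165792/50830415; 77681362/50830415 -77165792/50830415 428261023/152491245]
step 2: x̄ = F·x = [-2941773/1373795, -5415059/6868975, 11781631/6868975]
step 2: P̄ = F·P·Fᵀ + Q = [663621496/50830415 682412292/50830415 -767141898/50830415; 682412292/50830415 5357456903/254152075 -5128358202/254152075; -767141898/50830415 -5128358202/254152075 20461846679/762456225]
step 2: y = z − H·x̄ = [-39779336/6868975, 41648471/6868975]
step 2: S = H·P̄·Hᵀ + R = [121922363429/762456225 -13569448448/254152075; -13569448448/254152075 36410867033/254152075]
step 2: K = P̄·Hᵀ·S⁻¹ = [-14552284689642/76468176968723 11182913065198/76468176968723; -25935873936939/76468176968723 3222566895243/76468176968723; 16437892537231/76468176968723 -20647072024207/76468176968723]
step 2: x' = x̄ + K·y = [-11665297821103/76468176968723, 109455506500628/76468176968723, -89225479277084/76468176968723]
step 2: P' = (I − K·H)·P̄ = [93947611110648/76468176968723 -65422077048120/76468176968723 116870904723354/76468176968723; -65422077048120/76468176968723 69097617956191/76468176968723 -115934902883514/76468176968723; 116870904723354/76468176968723 -115934902883514/76468176968723 214495911389957/76468176968723]

step 0: x' = [-132467/95707, 4409/95707, -60221/95707], P' = [239916/95707 -183396/95707 322458/95707; -183396/95707 170785/95707 -291414/95707; 322458/95707 -291414/95707 522389/95707]
step 1: x' = [-980591/1373795, -1809208/6868975, 130913/274759], P' = [62440074/50830415 -8696898/10166083 77681362/50830415; -8696898/10166083 229949432/254152075 -77165792/50830415; 77681362/50830415 -77165792/50830415 428261023/152491245]
step 2: x' = [-11665297821103/76468176968723, 109455506500628/76468176968723, -89225479277084/76468176968723], P' = [93947611110648/76468176968723 -65422077048120/76468176968723 116870904723354/76468176968723; -65422077048120/76468176968723 69097617956191/76468176968723 -115934902883514/76468176968723; 116870904723354/76468176968723 -115934902883514/76468176968723 214495911389957/76468176968723]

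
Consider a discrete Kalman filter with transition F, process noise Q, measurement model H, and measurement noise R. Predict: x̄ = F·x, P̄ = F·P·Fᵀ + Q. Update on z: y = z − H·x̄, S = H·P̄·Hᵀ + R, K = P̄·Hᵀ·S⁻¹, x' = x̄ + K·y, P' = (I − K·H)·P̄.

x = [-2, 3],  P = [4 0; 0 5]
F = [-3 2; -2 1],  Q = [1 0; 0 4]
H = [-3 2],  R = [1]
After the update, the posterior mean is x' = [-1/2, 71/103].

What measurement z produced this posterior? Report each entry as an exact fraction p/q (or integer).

z = [3]

x̄ = F·x = [12, 7]
P̄ = F·P·Fᵀ + Q = [57 34; 34 25]
S = H·P̄·Hᵀ + R = [206]
K = P̄·Hᵀ·S⁻¹ = [-1/2; -26/103]
x' − x̄ = [-25/2, -650/103] = K·y
y = (KᵀK)⁻¹·Kᵀ·(x' − x̄) = [25]
z = y + H·x̄ = [25] + [-22] = [3]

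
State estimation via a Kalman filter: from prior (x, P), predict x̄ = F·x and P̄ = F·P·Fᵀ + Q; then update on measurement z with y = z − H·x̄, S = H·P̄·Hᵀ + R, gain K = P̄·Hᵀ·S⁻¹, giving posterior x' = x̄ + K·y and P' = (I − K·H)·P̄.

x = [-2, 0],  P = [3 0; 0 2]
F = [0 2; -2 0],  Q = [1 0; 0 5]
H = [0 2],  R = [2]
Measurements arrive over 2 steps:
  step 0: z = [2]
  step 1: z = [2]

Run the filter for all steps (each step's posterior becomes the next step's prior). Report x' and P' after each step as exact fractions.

step 0: x' = [0, 38/35], P' = [9 0; 0 17/35]
step 1: x' = [76/35, 82/83], P' = [103/35 0; 0 41/83]

step 0: x̄ = F·x = [0, 4]
step 0: P̄ = F·P·Fᵀ + Q = [9 0; 0 17]
step 0: y = z − H·x̄ = [-6]
step 0: S = H·P̄·Hᵀ + R = [70]
step 0: K = P̄·Hᵀ·S⁻¹ = [0; 17/35]
step 0: x' = x̄ + K·y = [0, 38/35]
step 0: P' = (I − K·H)·P̄ = [9 0; 0 17/35]
step 1: x̄ = F·x = [76/35, 0]
step 1: P̄ = F·P·Fᵀ + Q = [103/35 0; 0 41]
step 1: y = z − H·x̄ = [2]
step 1: S = H·P̄·Hᵀ + R = [166]
step 1: K = P̄·Hᵀ·S⁻¹ = [0; 41/83]
step 1: x' = x̄ + K·y = [76/35, 82/83]
step 1: P' = (I − K·H)·P̄ = [103/35 0; 0 41/83]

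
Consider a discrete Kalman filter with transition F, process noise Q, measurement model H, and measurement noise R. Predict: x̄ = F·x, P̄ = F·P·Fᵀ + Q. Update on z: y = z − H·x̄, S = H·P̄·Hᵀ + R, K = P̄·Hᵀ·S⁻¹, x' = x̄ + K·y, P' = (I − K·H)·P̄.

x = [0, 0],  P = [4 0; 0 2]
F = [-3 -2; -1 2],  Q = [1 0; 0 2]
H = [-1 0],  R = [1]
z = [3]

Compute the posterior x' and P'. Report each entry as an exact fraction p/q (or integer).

x̄ = F·x = [0, 0]
P̄ = F·P·Fᵀ + Q = [45 4; 4 14]
y = z − H·x̄ = [3]
S = H·P̄·Hᵀ + R = [46]
K = P̄·Hᵀ·S⁻¹ = [-45/46; -2/23]
x' = x̄ + K·y = [-135/46, -6/23]
P' = (I − K·H)·P̄ = [45/46 2/23; 2/23 314/23]

x' = [-135/46, -6/23]
P' = [45/46 2/23; 2/23 314/23]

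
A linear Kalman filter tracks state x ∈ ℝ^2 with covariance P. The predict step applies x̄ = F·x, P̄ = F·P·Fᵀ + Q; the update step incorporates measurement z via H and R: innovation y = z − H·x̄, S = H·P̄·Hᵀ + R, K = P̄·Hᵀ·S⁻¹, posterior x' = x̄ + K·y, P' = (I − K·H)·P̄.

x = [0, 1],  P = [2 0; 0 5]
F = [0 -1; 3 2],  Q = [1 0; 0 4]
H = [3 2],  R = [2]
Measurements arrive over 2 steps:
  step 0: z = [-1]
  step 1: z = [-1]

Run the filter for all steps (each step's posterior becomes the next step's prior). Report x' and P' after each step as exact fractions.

step 0: x' = [-25/26, 25/26], P' = [155/26 -233/26; -233/26 363/26]
step 1: x' = [179/1283, -943/1283], P' = [3314/1283 -4600/1283; -4600/1283 20929/3849]

step 0: x̄ = F·x = [-1, 2]
step 0: P̄ = F·P·Fᵀ + Q = [6 -10; -10 42]
step 0: y = z − H·x̄ = [-2]
step 0: S = H·P̄·Hᵀ + R = [104]
step 0: K = P̄·Hᵀ·S⁻¹ = [-1/52; 27/52]
step 0: x' = x̄ + K·y = [-25/26, 25/26]
step 0: P' = (I − K·H)·P̄ = [155/26 -233/26; -233/26 363/26]
step 1: x̄ = F·x = [-25/26, -25/26]
step 1: P̄ = F·P·Fᵀ + Q = [389/26 -27/26; -27/26 155/26]
step 1: y = z − H·x̄ = [99/26]
step 1: S = H·P̄·Hᵀ + R = [3849/26]
step 1: K = P̄·Hᵀ·S⁻¹ = [371/1283; 229/3849]
step 1: x' = x̄ + K·y = [179/1283, -943/1283]
step 1: P' = (I − K·H)·P̄ = [3314/1283 -4600/1283; -4600/1283 20929/3849]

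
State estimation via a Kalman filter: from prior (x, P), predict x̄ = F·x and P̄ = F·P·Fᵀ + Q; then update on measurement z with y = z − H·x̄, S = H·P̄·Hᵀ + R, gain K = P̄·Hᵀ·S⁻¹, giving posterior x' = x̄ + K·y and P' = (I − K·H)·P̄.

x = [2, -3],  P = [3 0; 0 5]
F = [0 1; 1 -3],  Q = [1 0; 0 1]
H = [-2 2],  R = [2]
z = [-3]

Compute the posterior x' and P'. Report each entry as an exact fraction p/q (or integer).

x' = [46/57, -103/171]
P' = [16/19 41/57; 41/57 187/171]

x̄ = F·x = [-3, 11]
P̄ = F·P·Fᵀ + Q = [6 -15; -15 49]
y = z − H·x̄ = [-31]
S = H·P̄·Hᵀ + R = [342]
K = P̄·Hᵀ·S⁻¹ = [-7/57; 64/171]
x' = x̄ + K·y = [46/57, -103/171]
P' = (I − K·H)·P̄ = [16/19 41/57; 41/57 187/171]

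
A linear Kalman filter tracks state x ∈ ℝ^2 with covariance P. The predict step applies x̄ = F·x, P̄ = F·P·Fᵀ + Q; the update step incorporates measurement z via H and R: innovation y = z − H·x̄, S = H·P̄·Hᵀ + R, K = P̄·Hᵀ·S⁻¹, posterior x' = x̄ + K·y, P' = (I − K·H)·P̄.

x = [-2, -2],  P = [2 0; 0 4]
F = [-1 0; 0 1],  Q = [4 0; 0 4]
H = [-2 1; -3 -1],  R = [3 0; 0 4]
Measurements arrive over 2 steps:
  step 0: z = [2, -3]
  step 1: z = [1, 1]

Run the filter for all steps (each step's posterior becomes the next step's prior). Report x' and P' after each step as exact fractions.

step 0: x' = [227/763, 1230/763], P' = [204/763 -24/763; -24/763 1080/763]
step 1: x' = [-31063/77367, 41740/77367], P' = [20312/77367 -2168/77367; -2168/77367 100970/77367]

step 0: x̄ = F·x = [2, -2]
step 0: P̄ = F·P·Fᵀ + Q = [6 0; 0 8]
step 0: y = z − H·x̄ = [8, 1]
step 0: S = H·P̄·Hᵀ + R = [35 28; 28 66]
step 0: K = P̄·Hᵀ·S⁻¹ = [-144/763 -21/109; 376/763 -36/109]
step 0: x' = x̄ + K·y = [227/763, 1230/763]
step 0: P' = (I − K·H)·P̄ = [204/763 -24/763; -24/763 1080/763]
step 1: x̄ = F·x = [-227/763, 1230/763]
step 1: P̄ = F·P·Fᵀ + Q = [3256/763 24/763; 24/763 4132/763]
step 1: y = z − H·x̄ = [-921/763, 1312/763]
step 1: S = H·P̄·Hᵀ + R = [19349/763 15380/763; 15380/763 36632/763]
step 1: K = P̄·Hᵀ·S⁻¹ = [-14264/77367 -14692/77367; 35102/77367 -47233/154734]
step 1: x' = x̄ + K·y = [-31063/77367, 41740/77367]
step 1: P' = (I − K·H)·P̄ = [20312/77367 -2168/77367; -2168/77367 100970/77367]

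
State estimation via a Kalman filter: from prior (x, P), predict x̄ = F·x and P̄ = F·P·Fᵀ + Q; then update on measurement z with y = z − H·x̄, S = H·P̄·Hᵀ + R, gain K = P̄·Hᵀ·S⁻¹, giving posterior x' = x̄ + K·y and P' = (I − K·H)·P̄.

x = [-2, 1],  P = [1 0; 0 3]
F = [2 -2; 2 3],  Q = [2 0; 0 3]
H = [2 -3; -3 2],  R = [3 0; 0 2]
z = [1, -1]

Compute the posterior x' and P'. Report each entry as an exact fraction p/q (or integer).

x' = [-3577/6448, -6393/6448]
P' = [3147/3224 3099/3224; 3099/3224 3691/3224]

x̄ = F·x = [-6, -1]
P̄ = F·P·Fᵀ + Q = [18 -14; -14 34]
y = z − H·x̄ = [10, -17]
S = H·P̄·Hᵀ + R = [549 -494; -494 468]
K = P̄·Hᵀ·S⁻¹ = [-77/248 -3243/6448; -125/248 -1915/6448]
x' = x̄ + K·y = [-3577/6448, -6393/6448]
P' = (I − K·H)·P̄ = [3147/3224 3099/3224; 3099/3224 3691/3224]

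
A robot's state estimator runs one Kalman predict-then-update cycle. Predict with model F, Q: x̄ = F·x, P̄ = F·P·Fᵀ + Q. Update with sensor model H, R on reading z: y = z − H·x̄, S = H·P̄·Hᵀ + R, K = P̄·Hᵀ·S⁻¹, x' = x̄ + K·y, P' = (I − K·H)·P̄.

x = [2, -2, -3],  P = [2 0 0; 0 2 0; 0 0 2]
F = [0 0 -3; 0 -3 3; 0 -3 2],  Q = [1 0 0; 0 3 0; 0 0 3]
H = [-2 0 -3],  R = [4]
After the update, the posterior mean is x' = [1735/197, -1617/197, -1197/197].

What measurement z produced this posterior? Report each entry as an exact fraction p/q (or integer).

x̄ = F·x = [9, -3, 0]
P̄ = F·P·Fᵀ + Q = [19 -18 -12; -18 39 30; -12 30 29]
S = H·P̄·Hᵀ + R = [197]
K = P̄·Hᵀ·S⁻¹ = [-2/197; -54/197; -63/197]
x' − x̄ = [-38/197, -1026/197, -1197/197] = K·y
y = (KᵀK)⁻¹·Kᵀ·(x' − x̄) = [19]
z = y + H·x̄ = [19] + [-18] = [1]

z = [1]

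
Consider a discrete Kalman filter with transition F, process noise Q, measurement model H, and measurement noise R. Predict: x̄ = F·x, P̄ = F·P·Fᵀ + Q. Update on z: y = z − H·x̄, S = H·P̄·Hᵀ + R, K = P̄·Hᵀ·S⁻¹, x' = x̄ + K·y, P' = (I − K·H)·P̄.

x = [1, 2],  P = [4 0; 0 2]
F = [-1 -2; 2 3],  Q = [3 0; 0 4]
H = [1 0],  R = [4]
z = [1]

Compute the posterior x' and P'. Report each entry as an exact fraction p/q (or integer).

x̄ = F·x = [-5, 8]
P̄ = F·P·Fᵀ + Q = [15 -20; -20 38]
y = z − H·x̄ = [6]
S = H·P̄·Hᵀ + R = [19]
K = P̄·Hᵀ·S⁻¹ = [15/19; -20/19]
x' = x̄ + K·y = [-5/19, 32/19]
P' = (I − K·H)·P̄ = [60/19 -80/19; -80/19 322/19]

x' = [-5/19, 32/19]
P' = [60/19 -80/19; -80/19 322/19]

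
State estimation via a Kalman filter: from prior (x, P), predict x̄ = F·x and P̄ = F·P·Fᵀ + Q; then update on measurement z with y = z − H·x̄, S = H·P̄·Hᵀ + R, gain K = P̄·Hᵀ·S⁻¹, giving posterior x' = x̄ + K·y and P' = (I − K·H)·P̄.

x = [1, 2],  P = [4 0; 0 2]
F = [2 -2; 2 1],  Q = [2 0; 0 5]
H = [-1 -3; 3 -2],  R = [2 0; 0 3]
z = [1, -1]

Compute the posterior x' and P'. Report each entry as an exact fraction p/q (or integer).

x' = [-28182/56219, -7781/56219]
P' = [16046/56219 1434/56219; 1434/56219 9672/56219]

x̄ = F·x = [-2, 4]
P̄ = F·P·Fᵀ + Q = [26 12; 12 23]
y = z − H·x̄ = [11, 13]
S = H·P̄·Hᵀ + R = [307 -24; -24 185]
K = P̄·Hᵀ·S⁻¹ = [-10174/56219 15090/56219; -15225/56219 -5014/56219]
x' = x̄ + K·y = [-28182/56219, -7781/56219]
P' = (I − K·H)·P̄ = [16046/56219 1434/56219; 1434/56219 9672/56219]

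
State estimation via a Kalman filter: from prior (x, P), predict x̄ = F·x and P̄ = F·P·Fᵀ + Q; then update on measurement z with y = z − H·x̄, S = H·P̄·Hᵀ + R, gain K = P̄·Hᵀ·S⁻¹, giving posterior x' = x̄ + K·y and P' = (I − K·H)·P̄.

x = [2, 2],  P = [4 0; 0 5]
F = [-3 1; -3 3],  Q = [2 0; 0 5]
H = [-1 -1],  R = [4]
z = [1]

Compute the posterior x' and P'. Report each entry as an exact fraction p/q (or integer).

x̄ = F·x = [-4, 0]
P̄ = F·P·Fᵀ + Q = [43 51; 51 86]
y = z − H·x̄ = [-3]
S = H·P̄·Hᵀ + R = [235]
K = P̄·Hᵀ·S⁻¹ = [-2/5; -137/235]
x' = x̄ + K·y = [-14/5, 411/235]
P' = (I − K·H)·P̄ = [27/5 -19/5; -19/5 1441/235]

x' = [-14/5, 411/235]
P' = [27/5 -19/5; -19/5 1441/235]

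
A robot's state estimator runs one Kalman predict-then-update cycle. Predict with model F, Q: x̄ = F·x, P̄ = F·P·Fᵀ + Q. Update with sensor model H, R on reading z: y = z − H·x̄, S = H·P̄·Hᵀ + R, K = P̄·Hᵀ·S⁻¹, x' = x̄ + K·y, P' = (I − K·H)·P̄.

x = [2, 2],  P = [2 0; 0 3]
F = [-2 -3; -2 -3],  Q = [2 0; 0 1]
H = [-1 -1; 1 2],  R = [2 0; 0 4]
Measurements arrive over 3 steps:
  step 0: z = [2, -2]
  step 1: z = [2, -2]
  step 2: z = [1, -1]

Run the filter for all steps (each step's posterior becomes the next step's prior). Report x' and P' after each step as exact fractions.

step 0: x̄ = F·x = [-10, -10]
step 0: P̄ = F·P·Fᵀ + Q = [37 35; 35 36]
step 0: y = z − H·x̄ = [-18, 28]
step 0: S = H·P̄·Hᵀ + R = [145 -214; -214 325]
step 0: K = P̄·Hᵀ·S⁻¹ = [-502/1329 107/1329; -59/443 107/443]
step 0: x' = x̄ + K·y = [-1258/1329, -372/443]
step 0: P' = (I − K·H)·P̄ = [1580/1329 -192/443; -192/443 310/443]
step 1: x̄ = F·x = [5864/1329, 5864/1329]
step 1: P̄ = F·P·Fᵀ + Q = [10436/1329 7778/1329; 7778/1329 9107/1329]
step 1: y = z − H·x̄ = [14386/1329, -6750/443]
step 1: S = H·P̄·Hᵀ + R = [37757/1329 -17328/443; -17328/443 27764/443]
step 1: K = P̄·Hᵀ·S⁻¹ = [-31210/83243 6498/83243; -10387/83243 19494/83243]
step 1: x' = x̄ + K·y = [-69552/83243, -42170/83243]
step 1: P' = (I − K·H)·P̄ = [98848/83243 -36428/83243; -36428/83243 57202/83243]
step 2: x̄ = F·x = [265614/83243, 265614/83243]
step 2: P̄ = F·P·Fᵀ + Q = [639560/83243 473074/83243; 473074/83243 556317/83243]
step 2: y = z − H·x̄ = [614471/83243, -880085/83243]
step 2: S = H·P̄·Hᵀ + R = [2308511/83243 -3171416/83243; -3171416/83243 5090096/83243]
step 2: K = P̄·Hᵀ·S⁻¹ = [-476372/1270875 396427/5083500; -52747/423625 396427/1694500]
step 2: x' = x̄ + K·y = [-678767/1694500, -341801/1694500]
step 2: P' = (I − K·H)·P̄ = [1509061/1270875 -185439/423625; -185439/423625 290933/423625]

step 0: x' = [-1258/1329, -372/443], P' = [1580/1329 -192/443; -192/443 310/443]
step 1: x' = [-69552/83243, -42170/83243], P' = [98848/83243 -36428/83243; -36428/83243 57202/83243]
step 2: x' = [-678767/1694500, -341801/1694500], P' = [1509061/1270875 -185439/423625; -185439/423625 290933/423625]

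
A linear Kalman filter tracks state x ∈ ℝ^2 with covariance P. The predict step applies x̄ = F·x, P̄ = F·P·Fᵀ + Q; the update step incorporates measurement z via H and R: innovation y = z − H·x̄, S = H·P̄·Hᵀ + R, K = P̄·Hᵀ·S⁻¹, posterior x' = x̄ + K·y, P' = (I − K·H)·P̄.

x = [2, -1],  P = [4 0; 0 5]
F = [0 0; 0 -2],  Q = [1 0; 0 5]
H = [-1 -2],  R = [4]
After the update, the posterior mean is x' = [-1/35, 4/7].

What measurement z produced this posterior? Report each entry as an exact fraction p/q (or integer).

x̄ = F·x = [0, 2]
P̄ = F·P·Fᵀ + Q = [1 0; 0 25]
S = H·P̄·Hᵀ + R = [105]
K = P̄·Hᵀ·S⁻¹ = [-1/105; -10/21]
x' − x̄ = [-1/35, -10/7] = K·y
y = (KᵀK)⁻¹·Kᵀ·(x' − x̄) = [3]
z = y + H·x̄ = [3] + [-4] = [-1]

z = [-1]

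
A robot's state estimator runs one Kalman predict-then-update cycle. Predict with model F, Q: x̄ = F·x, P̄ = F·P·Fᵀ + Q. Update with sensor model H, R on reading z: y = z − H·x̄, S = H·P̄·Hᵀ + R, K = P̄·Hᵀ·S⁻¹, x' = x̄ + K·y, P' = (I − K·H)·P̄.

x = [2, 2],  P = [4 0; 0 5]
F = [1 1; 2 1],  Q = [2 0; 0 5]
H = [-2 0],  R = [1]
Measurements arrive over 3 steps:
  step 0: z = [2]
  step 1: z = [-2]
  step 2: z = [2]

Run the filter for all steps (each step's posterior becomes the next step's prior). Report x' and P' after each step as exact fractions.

step 0: x' = [-8/9, 2/9], P' = [11/45 13/45; 13/45 494/45]
step 1: x' = [818/843, -26/281], P' = [69/281 185/843; 185/843 2047/281]
step 2: x' = [-32876/34459, 30842/103377], P' = [8404/34459 7110/34459; 7110/34459 742636/103377]

step 0: x̄ = F·x = [4, 6]
step 0: P̄ = F·P·Fᵀ + Q = [11 13; 13 26]
step 0: y = z − H·x̄ = [10]
step 0: S = H·P̄·Hᵀ + R = [45]
step 0: K = P̄·Hᵀ·S⁻¹ = [-22/45; -26/45]
step 0: x' = x̄ + K·y = [-8/9, 2/9]
step 0: P' = (I − K·H)·P̄ = [11/45 13/45; 13/45 494/45]
step 1: x̄ = F·x = [-2/3, -14/9]
step 1: P̄ = F·P·Fᵀ + Q = [69/5 37/3; 37/3 163/9]
step 1: y = z − H·x̄ = [-10/3]
step 1: S = H·P̄·Hᵀ + R = [281/5]
step 1: K = P̄·Hᵀ·S⁻¹ = [-138/281; -370/843]
step 1: x' = x̄ + K·y = [818/843, -26/281]
step 1: P' = (I − K·H)·P̄ = [69/281 185/843; 185/843 2047/281]
step 2: x̄ = F·x = [740/843, 1558/843]
step 2: P̄ = F·P·Fᵀ + Q = [8404/843 2370/281; 2370/281 11924/843]
step 2: y = z − H·x̄ = [3166/843]
step 2: S = H·P̄·Hᵀ + R = [34459/843]
step 2: K = P̄·Hᵀ·S⁻¹ = [-16808/34459; -14220/34459]
step 2: x' = x̄ + K·y = [-32876/34459, 30842/103377]
step 2: P' = (I − K·H)·P̄ = [8404/34459 7110/34459; 7110/34459 742636/103377]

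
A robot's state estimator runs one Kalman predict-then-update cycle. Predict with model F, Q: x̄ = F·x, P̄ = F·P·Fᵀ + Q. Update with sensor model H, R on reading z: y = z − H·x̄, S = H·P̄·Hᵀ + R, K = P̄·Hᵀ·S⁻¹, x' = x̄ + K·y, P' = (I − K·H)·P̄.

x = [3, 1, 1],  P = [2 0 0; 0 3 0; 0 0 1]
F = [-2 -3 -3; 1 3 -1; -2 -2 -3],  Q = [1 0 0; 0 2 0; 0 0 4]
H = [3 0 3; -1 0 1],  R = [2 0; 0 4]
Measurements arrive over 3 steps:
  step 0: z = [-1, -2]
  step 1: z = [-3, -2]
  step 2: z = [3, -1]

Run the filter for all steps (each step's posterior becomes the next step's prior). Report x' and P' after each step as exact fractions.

step 0: x' = [743/1226, -6709/2452, -1191/1226], P' = [1280/1839 -1193/1226 -1070/1839; -1193/1226 35921/2452 1117/1226; -1070/1839 1117/1226 1268/1839]
step 1: x' = [1324672/46218509, 104700557/46218509, -46624076/46218509], P' = [95073091/138655527 -97484560/138655527 -78629597/138655527; -97484560/138655527 1343359117/138655527 82735292/138655527; -78629597/138655527 82735292/138655527 92959783/138655527]
step 2: x' = [258323012092/433593399391, 3274506386019/867186798782, 176362205235/433593399391], P' = [296751215098/433593399391 -602052012325/867186798782 -245442498876/433593399391; -602052012325/867186798782 16707314262961/1734373597564 511276597601/867186798782; -245442498876/433593399391 511276597601/867186798782 290343912582/433593399391]

step 0: x̄ = F·x = [-12, 5, -11]
step 0: P̄ = F·P·Fᵀ + Q = [45 -28 35; -28 32 -19; 35 -19 33]
step 0: y = z − H·x̄ = [68, -3]
step 0: S = H·P̄·Hᵀ + R = [1334 -36; -36 12]
step 0: K = P̄·Hᵀ·S⁻¹ = [105/613 -1175/3678; -57/613 1155/2452; 99/613 1169/3678]
step 0: x' = x̄ + K·y = [743/1226, -6709/2452, -1191/1226]
step 0: P' = (I − K·H)·P̄ = [1280/1839 -1193/1226 -1070/1839; -1193/1226 35921/2452 1117/1226; -1070/1839 1117/1226 1268/1839]
step 1: x̄ = F·x = [24301/2452, -16259/2452, 4398/613]
step 1: P̄ = F·P·Fᵀ + Q = [1026731/7356 -936401/7356 172574/1839; -936401/7356 920171/7356 -156743/1839; 172574/1839 -156743/1839 124601/1839]
step 1: y = z − H·x̄ = [-133035/2452, 1805/2452]
step 1: S = H·P̄·Hᵀ + R = [8722085/2452 -528327/2452; -528327/2452 57989/2452]
step 1: K = P̄·Hᵀ·S⁻¹ = [8221747/46218509 -14475224/46218509; -7374634/46218509 15018321/46218509; 7165093/46218509 14299115/46218509]
step 1: x' = x̄ + K·y = [1324672/46218509, 104700557/46218509, -46624076/46218509]
step 1: P' = (I − K·H)·P̄ = [95073091/138655527 -97484560/138655527 -78629597/138655527; -97484560/138655527 1343359117/138655527 82735292/138655527; -78629597/138655527 82735292/138655527 92959783/138655527]
step 2: x̄ = F·x = [-176878787/46218509, 362050419/46218509, -72178230/46218509]
step 2: P̄ = F·P·Fᵀ + Q = [12821683363/138655527 -3847306667/46218509 2866571243/46218509; -3847306667/46218509 3877172021/46218509 -2564020834/46218509; 2866571243/46218509 -2564020834/46218509 2138126949/46218509]
step 2: y = z − H·x̄ = [885826578/46218509, -150919066/46218509]
step 2: S = H·P̄·Hᵀ + R = [109398912022/46218509 -6407302516/46218509; -6407302516/46218509 2591258860/138655527]
step 2: K = P̄·Hᵀ·S⁻¹ = [76963074333/433593399391 -271096856987/867186798782; -68081561043/433593399391 556664304963/1734373597564; 67352120559/433593399391 267893205729/867186798782]
step 2: x' = x̄ + K·y = [258323012092/433593399391, 3274506386019/867186798782, 176362205235/433593399391]
step 2: P' = (I − K·H)·P̄ = [296751215098/433593399391 -602052012325/867186798782 -245442498876/433593399391; -602052012325/867186798782 16707314262961/1734373597564 511276597601/867186798782; -245442498876/433593399391 511276597601/867186798782 290343912582/433593399391]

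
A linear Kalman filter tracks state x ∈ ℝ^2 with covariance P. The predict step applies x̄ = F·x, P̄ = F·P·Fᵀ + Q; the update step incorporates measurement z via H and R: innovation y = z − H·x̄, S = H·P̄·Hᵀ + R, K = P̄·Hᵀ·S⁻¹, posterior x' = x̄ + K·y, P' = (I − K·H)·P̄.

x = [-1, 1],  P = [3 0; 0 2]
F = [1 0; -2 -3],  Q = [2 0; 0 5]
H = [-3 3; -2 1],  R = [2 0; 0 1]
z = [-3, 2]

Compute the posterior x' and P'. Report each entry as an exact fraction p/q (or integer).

x' = [-4314/1879, -5907/1879]
P' = [1539/1879 1795/1879; 1795/1879 2433/1879]

x̄ = F·x = [-1, -1]
P̄ = F·P·Fᵀ + Q = [5 -6; -6 35]
y = z − H·x̄ = [-3, 1]
S = H·P̄·Hᵀ + R = [470 189; 189 80]
K = P̄·Hᵀ·S⁻¹ = [384/1879 -1283/1879; 957/1879 -1157/1879]
x' = x̄ + K·y = [-4314/1879, -5907/1879]
P' = (I − K·H)·P̄ = [1539/1879 1795/1879; 1795/1879 2433/1879]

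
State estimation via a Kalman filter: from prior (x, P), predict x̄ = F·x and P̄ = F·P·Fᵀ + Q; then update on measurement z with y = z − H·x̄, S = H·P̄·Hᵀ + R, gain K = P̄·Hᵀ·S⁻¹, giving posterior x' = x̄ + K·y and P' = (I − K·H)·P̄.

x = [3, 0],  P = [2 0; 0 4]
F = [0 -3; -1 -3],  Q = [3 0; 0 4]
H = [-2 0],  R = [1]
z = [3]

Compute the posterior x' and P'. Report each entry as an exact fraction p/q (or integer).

x' = [-234/157, -687/157]
P' = [39/157 36/157; 36/157 1410/157]

x̄ = F·x = [0, -3]
P̄ = F·P·Fᵀ + Q = [39 36; 36 42]
y = z − H·x̄ = [3]
S = H·P̄·Hᵀ + R = [157]
K = P̄·Hᵀ·S⁻¹ = [-78/157; -72/157]
x' = x̄ + K·y = [-234/157, -687/157]
P' = (I − K·H)·P̄ = [39/157 36/157; 36/157 1410/157]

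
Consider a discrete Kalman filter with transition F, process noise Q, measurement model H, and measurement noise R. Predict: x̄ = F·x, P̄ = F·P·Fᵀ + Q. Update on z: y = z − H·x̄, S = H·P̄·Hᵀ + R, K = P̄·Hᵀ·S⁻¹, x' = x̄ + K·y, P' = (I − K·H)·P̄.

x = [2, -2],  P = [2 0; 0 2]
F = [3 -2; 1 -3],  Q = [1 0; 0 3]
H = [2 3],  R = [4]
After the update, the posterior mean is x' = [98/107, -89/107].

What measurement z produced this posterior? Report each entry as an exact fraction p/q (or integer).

z = [-1]

x̄ = F·x = [10, 8]
P̄ = F·P·Fᵀ + Q = [27 18; 18 23]
S = H·P̄·Hᵀ + R = [535]
K = P̄·Hᵀ·S⁻¹ = [108/535; 21/107]
x' − x̄ = [-972/107, -945/107] = K·y
y = (KᵀK)⁻¹·Kᵀ·(x' − x̄) = [-45]
z = y + H·x̄ = [-45] + [44] = [-1]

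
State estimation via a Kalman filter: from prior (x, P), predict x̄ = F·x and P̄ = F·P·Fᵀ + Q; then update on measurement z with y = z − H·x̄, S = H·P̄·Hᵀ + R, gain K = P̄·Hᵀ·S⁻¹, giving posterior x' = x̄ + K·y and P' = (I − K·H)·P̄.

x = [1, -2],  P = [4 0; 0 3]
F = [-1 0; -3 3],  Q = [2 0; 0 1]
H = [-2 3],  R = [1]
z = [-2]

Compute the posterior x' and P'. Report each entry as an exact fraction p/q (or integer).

x' = [95/457, -249/457]
P' = [2166/457 1452/457; 1452/457 1024/457]

x̄ = F·x = [-1, -9]
P̄ = F·P·Fᵀ + Q = [6 12; 12 64]
y = z − H·x̄ = [23]
S = H·P̄·Hᵀ + R = [457]
K = P̄·Hᵀ·S⁻¹ = [24/457; 168/457]
x' = x̄ + K·y = [95/457, -249/457]
P' = (I − K·H)·P̄ = [2166/457 1452/457; 1452/457 1024/457]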